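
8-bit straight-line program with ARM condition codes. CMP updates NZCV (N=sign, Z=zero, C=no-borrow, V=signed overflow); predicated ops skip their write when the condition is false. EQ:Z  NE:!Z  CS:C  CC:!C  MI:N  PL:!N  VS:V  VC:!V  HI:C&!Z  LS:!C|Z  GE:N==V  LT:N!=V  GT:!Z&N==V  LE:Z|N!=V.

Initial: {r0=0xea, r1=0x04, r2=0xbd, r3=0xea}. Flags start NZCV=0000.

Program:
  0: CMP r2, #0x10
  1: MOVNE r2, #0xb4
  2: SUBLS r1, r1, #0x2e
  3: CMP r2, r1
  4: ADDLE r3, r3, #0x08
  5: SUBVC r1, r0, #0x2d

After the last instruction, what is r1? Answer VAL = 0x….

VAL = 0xbd

0: ✓ CMP  NZCV=1010
1: ✓ MOVNE  r2←0xb4
2: · SUBLS
3: ✓ CMP  NZCV=1010
4: ✓ ADDLE  r3←0xf2
5: ✓ SUBVC  r1←0xbd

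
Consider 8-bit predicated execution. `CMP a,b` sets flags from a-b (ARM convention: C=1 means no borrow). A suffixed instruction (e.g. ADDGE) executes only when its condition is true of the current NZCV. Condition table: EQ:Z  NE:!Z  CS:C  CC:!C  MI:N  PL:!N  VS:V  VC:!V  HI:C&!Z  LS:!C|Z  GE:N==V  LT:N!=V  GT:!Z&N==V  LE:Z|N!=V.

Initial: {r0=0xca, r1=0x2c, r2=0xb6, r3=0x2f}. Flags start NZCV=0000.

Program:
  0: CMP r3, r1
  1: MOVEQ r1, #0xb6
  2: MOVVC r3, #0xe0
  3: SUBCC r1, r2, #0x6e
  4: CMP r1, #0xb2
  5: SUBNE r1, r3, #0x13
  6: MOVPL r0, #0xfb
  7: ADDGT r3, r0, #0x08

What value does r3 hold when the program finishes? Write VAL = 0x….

VAL = 0x03

[0] flags=0010 → (cmp)
[1] flags=0010 EQ?F → skip
[2] flags=0010 VC?T → r3=0xe0
[3] flags=0010 CC?F → skip
[4] flags=0000 → (cmp)
[5] flags=0000 NE?T → r1=0xcd
[6] flags=0000 PL?T → r0=0xfb
[7] flags=0000 GT?T → r3=0x03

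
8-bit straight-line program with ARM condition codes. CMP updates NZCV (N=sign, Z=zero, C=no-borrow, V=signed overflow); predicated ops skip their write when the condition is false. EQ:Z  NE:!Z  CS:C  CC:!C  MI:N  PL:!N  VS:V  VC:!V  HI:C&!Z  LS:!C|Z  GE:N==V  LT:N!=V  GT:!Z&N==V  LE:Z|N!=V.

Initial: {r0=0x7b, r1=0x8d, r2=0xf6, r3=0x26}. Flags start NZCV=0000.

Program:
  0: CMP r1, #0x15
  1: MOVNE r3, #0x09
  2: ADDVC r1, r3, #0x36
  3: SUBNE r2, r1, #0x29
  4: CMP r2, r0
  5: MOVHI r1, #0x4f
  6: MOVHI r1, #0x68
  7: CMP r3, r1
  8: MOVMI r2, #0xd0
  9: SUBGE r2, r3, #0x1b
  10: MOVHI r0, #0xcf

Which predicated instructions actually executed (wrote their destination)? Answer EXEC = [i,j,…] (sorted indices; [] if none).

EXEC = [1,3,9]

0: ✓ CMP  NZCV=0011
1: ✓ MOVNE  r3←0x09
2: · ADDVC
3: ✓ SUBNE  r2←0x64
4: ✓ CMP  NZCV=1000
5: · MOVHI
6: · MOVHI
7: ✓ CMP  NZCV=0000
8: · MOVMI
9: ✓ SUBGE  r2←0xee
10: · MOVHI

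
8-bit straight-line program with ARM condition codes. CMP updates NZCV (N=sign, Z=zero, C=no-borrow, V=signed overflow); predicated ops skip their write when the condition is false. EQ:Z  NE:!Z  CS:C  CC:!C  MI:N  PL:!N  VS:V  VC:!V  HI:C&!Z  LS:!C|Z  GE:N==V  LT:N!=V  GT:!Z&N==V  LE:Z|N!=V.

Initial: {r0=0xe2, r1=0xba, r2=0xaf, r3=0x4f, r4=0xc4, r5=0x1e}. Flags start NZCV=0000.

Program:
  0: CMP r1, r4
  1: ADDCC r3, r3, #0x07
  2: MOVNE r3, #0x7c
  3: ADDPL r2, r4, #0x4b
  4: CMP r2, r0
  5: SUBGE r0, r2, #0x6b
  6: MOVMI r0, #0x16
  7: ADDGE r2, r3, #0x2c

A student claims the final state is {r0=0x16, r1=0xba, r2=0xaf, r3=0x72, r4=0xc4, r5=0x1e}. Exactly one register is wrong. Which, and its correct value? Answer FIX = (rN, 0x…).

FIX = (r3, 0x7c)

[0] flags=1000 → (cmp)
[1] flags=1000 CC?T → r3=0x56
[2] flags=1000 NE?T → r3=0x7c
[3] flags=1000 PL?F → skip
[4] flags=1000 → (cmp)
[5] flags=1000 GE?F → skip
[6] flags=1000 MI?T → r0=0x16
[7] flags=1000 GE?F → skip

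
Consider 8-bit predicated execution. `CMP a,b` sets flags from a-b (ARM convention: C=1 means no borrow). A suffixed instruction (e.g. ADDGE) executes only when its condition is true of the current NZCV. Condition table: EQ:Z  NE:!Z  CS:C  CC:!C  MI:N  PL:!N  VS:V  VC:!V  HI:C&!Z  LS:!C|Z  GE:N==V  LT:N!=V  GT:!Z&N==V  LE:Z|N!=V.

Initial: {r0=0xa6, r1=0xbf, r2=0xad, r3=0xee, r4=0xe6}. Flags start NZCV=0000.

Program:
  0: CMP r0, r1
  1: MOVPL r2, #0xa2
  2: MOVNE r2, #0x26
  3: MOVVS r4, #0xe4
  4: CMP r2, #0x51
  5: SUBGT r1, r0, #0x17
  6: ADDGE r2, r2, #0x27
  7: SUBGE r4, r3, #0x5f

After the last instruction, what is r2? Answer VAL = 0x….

[0] flags=1000 → (cmp)
[1] flags=1000 PL?F → skip
[2] flags=1000 NE?T → r2=0x26
[3] flags=1000 VS?F → skip
[4] flags=1000 → (cmp)
[5] flags=1000 GT?F → skip
[6] flags=1000 GE?F → skip
[7] flags=1000 GE?F → skip

VAL = 0x26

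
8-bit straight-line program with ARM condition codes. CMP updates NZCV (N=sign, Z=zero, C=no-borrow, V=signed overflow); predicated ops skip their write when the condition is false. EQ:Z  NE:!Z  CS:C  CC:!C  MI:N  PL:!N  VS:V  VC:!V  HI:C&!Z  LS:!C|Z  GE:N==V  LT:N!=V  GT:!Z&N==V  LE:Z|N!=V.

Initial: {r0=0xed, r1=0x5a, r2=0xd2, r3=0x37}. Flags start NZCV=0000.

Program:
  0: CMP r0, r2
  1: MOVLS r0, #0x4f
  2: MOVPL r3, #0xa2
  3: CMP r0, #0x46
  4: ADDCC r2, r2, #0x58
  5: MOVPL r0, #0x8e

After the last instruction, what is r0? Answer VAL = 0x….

VAL = 0xed

0: ✓ CMP  NZCV=0010
1: · MOVLS
2: ✓ MOVPL  r3←0xa2
3: ✓ CMP  NZCV=1010
4: · ADDCC
5: · MOVPL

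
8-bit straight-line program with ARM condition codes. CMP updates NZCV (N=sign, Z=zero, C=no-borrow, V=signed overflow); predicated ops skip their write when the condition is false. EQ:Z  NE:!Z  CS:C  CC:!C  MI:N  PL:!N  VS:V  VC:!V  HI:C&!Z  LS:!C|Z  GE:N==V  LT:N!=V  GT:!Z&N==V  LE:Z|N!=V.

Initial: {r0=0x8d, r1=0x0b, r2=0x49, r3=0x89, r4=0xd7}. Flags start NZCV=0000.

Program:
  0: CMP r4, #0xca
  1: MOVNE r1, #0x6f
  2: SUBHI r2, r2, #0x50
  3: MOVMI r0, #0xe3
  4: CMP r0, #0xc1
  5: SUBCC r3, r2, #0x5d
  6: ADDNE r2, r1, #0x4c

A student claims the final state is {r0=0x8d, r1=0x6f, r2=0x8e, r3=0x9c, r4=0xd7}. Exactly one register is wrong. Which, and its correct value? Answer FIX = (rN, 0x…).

FIX = (r2, 0xbb)

0: ✓ CMP  NZCV=0010
1: ✓ MOVNE  r1←0x6f
2: ✓ SUBHI  r2←0xf9
3: · MOVMI
4: ✓ CMP  NZCV=1000
5: ✓ SUBCC  r3←0x9c
6: ✓ ADDNE  r2←0xbb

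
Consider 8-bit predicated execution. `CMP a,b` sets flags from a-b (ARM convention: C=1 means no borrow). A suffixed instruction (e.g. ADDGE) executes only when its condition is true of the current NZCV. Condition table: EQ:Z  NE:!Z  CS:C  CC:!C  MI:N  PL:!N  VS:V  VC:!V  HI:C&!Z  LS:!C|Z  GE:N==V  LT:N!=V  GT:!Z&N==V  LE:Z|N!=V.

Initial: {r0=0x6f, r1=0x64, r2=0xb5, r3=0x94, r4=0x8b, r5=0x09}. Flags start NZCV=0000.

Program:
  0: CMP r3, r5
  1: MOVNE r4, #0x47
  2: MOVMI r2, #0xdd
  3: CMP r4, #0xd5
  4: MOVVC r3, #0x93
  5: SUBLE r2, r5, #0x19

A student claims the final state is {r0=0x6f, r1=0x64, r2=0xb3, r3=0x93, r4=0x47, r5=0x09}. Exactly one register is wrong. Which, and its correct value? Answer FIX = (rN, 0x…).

0: ✓ CMP  NZCV=1010
1: ✓ MOVNE  r4←0x47
2: ✓ MOVMI  r2←0xdd
3: ✓ CMP  NZCV=0000
4: ✓ MOVVC  r3←0x93
5: · SUBLE

FIX = (r2, 0xdd)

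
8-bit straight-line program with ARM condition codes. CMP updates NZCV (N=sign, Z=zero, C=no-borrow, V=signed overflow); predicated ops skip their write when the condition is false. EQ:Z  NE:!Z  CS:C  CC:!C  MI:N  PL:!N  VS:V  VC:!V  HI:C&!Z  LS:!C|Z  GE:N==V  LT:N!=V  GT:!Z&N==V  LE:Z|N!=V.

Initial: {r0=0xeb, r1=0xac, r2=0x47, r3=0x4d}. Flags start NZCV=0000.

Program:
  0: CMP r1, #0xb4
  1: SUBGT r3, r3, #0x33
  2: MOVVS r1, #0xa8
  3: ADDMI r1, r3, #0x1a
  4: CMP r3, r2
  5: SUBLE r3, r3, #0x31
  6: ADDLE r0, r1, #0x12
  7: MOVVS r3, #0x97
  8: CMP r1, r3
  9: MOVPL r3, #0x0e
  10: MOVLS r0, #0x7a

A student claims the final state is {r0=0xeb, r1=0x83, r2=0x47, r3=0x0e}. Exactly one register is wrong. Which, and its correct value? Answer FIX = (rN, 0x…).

0: ✓ CMP  NZCV=1000
1: · SUBGT
2: · MOVVS
3: ✓ ADDMI  r1←0x67
4: ✓ CMP  NZCV=0010
5: · SUBLE
6: · ADDLE
7: · MOVVS
8: ✓ CMP  NZCV=0010
9: ✓ MOVPL  r3←0x0e
10: · MOVLS

FIX = (r1, 0x67)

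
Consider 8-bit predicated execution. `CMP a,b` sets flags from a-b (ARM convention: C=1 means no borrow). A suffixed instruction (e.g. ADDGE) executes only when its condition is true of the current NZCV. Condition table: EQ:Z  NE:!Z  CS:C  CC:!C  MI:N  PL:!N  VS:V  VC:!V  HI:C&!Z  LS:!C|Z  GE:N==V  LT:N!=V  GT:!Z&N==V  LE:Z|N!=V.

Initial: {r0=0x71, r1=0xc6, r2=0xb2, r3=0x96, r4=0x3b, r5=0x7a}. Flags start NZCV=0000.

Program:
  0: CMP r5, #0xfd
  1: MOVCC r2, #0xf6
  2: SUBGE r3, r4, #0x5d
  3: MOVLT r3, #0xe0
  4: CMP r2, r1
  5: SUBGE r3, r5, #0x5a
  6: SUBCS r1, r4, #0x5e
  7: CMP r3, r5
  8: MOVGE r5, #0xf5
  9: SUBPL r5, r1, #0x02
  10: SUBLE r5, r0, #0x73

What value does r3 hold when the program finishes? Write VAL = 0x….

[0] flags=0000 → (cmp)
[1] flags=0000 CC?T → r2=0xf6
[2] flags=0000 GE?T → r3=0xde
[3] flags=0000 LT?F → skip
[4] flags=0010 → (cmp)
[5] flags=0010 GE?T → r3=0x20
[6] flags=0010 CS?T → r1=0xdd
[7] flags=1000 → (cmp)
[8] flags=1000 GE?F → skip
[9] flags=1000 PL?F → skip
[10] flags=1000 LE?T → r5=0xfe

VAL = 0x20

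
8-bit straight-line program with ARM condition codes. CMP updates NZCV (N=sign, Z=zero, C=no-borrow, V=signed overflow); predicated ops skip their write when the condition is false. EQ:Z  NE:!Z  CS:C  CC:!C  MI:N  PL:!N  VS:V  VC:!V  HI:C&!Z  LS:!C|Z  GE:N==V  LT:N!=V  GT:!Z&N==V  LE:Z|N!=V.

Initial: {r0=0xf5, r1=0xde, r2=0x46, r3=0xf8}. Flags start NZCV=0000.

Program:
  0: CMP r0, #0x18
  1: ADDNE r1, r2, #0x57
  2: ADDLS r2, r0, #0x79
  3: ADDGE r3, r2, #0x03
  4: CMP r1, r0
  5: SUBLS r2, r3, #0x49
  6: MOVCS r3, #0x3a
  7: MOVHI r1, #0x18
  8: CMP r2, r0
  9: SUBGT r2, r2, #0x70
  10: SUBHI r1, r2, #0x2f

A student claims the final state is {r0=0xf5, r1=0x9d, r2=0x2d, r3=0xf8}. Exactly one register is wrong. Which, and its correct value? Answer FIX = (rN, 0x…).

FIX = (r2, 0xaf)

[0] flags=1010 → (cmp)
[1] flags=1010 NE?T → r1=0x9d
[2] flags=1010 LS?F → skip
[3] flags=1010 GE?F → skip
[4] flags=1000 → (cmp)
[5] flags=1000 LS?T → r2=0xaf
[6] flags=1000 CS?F → skip
[7] flags=1000 HI?F → skip
[8] flags=1000 → (cmp)
[9] flags=1000 GT?F → skip
[10] flags=1000 HI?F → skip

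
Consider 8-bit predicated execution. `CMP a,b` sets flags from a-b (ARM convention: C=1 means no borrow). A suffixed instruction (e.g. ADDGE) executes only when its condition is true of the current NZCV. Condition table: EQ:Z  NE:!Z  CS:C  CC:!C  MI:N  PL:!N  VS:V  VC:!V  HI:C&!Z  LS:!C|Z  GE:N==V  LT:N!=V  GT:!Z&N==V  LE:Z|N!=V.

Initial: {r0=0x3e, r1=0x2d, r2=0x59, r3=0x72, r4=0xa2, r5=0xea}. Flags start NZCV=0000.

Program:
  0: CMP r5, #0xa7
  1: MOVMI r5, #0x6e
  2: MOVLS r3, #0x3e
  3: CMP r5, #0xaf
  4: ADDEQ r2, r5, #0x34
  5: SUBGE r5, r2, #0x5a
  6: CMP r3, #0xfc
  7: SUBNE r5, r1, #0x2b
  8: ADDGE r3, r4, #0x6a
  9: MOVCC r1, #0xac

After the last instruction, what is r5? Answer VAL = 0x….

[0] flags=0010 → (cmp)
[1] flags=0010 MI?F → skip
[2] flags=0010 LS?F → skip
[3] flags=0010 → (cmp)
[4] flags=0010 EQ?F → skip
[5] flags=0010 GE?T → r5=0xff
[6] flags=0000 → (cmp)
[7] flags=0000 NE?T → r5=0x02
[8] flags=0000 GE?T → r3=0x0c
[9] flags=0000 CC?T → r1=0xac

VAL = 0x02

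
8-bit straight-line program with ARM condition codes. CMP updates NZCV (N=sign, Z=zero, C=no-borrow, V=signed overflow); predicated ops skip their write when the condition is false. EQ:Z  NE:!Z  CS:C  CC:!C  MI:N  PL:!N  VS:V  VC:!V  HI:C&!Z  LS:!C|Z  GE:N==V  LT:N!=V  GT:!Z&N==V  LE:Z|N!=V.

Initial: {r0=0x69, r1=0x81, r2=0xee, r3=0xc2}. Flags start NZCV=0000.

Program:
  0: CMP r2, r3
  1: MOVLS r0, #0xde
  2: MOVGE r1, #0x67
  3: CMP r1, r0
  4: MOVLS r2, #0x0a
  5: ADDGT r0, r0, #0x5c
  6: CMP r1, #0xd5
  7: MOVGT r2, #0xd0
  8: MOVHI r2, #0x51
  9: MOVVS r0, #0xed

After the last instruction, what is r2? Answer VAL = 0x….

VAL = 0xd0

[0] flags=0010 → (cmp)
[1] flags=0010 LS?F → skip
[2] flags=0010 GE?T → r1=0x67
[3] flags=1000 → (cmp)
[4] flags=1000 LS?T → r2=0x0a
[5] flags=1000 GT?F → skip
[6] flags=1001 → (cmp)
[7] flags=1001 GT?T → r2=0xd0
[8] flags=1001 HI?F → skip
[9] flags=1001 VS?T → r0=0xed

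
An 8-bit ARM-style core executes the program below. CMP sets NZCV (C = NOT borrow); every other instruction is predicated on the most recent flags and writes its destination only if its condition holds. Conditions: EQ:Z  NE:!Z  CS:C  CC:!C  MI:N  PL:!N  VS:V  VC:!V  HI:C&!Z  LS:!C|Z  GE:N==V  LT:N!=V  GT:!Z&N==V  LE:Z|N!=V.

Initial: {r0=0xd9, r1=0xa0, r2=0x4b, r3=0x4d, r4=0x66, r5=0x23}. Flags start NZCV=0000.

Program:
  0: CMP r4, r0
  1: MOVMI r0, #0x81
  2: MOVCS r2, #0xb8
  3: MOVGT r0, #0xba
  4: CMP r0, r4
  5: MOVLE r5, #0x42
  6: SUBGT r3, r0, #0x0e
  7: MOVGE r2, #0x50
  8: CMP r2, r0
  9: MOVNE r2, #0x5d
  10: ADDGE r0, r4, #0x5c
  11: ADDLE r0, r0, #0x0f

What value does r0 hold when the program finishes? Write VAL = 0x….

[0] flags=1001 → (cmp)
[1] flags=1001 MI?T → r0=0x81
[2] flags=1001 CS?F → skip
[3] flags=1001 GT?T → r0=0xba
[4] flags=0011 → (cmp)
[5] flags=0011 LE?T → r5=0x42
[6] flags=0011 GT?F → skip
[7] flags=0011 GE?F → skip
[8] flags=1001 → (cmp)
[9] flags=1001 NE?T → r2=0x5d
[10] flags=1001 GE?T → r0=0xc2
[11] flags=1001 LE?F → skip

VAL = 0xc2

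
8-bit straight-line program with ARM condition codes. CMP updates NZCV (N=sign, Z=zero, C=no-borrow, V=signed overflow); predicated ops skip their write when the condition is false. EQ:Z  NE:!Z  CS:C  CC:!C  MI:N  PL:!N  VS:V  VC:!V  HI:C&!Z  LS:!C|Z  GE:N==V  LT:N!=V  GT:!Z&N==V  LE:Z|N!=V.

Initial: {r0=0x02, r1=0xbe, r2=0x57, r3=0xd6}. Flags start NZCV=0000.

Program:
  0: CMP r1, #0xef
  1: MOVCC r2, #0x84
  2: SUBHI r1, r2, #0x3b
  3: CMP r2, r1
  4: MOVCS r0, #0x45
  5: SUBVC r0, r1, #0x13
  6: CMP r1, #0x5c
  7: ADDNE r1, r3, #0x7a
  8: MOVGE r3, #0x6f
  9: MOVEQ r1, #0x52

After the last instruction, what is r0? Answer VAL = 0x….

VAL = 0xab

[0] flags=1000 → (cmp)
[1] flags=1000 CC?T → r2=0x84
[2] flags=1000 HI?F → skip
[3] flags=1000 → (cmp)
[4] flags=1000 CS?F → skip
[5] flags=1000 VC?T → r0=0xab
[6] flags=0011 → (cmp)
[7] flags=0011 NE?T → r1=0x50
[8] flags=0011 GE?F → skip
[9] flags=0011 EQ?F → skip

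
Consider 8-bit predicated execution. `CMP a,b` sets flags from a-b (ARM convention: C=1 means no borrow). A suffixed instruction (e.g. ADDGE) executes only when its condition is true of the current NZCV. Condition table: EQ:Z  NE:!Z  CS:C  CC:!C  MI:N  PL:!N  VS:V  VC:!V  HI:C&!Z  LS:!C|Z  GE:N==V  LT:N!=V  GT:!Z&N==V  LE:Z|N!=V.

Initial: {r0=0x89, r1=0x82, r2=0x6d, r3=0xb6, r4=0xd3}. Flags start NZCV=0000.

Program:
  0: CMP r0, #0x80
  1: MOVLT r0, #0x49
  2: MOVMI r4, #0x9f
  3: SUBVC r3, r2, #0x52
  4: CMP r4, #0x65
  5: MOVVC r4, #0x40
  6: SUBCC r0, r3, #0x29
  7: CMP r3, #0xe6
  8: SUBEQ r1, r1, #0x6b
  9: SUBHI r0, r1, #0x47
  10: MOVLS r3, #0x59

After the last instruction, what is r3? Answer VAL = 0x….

0: ✓ CMP  NZCV=0010
1: · MOVLT
2: · MOVMI
3: ✓ SUBVC  r3←0x1b
4: ✓ CMP  NZCV=0011
5: · MOVVC
6: · SUBCC
7: ✓ CMP  NZCV=0000
8: · SUBEQ
9: · SUBHI
10: ✓ MOVLS  r3←0x59

VAL = 0x59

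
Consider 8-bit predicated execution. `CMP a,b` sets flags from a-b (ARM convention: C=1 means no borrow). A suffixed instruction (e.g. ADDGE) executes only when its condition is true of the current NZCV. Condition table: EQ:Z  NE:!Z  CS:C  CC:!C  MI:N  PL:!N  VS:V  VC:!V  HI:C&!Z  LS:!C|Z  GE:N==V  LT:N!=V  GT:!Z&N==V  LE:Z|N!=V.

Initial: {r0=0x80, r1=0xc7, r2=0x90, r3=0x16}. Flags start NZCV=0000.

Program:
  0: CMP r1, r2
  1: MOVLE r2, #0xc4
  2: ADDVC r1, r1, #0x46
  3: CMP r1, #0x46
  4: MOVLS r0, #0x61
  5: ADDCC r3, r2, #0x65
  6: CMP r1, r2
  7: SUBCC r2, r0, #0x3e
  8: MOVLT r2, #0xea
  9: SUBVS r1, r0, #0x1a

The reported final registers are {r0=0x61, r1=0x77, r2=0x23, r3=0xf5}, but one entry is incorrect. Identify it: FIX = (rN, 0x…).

0: ✓ CMP  NZCV=0010
1: · MOVLE
2: ✓ ADDVC  r1←0x0d
3: ✓ CMP  NZCV=1000
4: ✓ MOVLS  r0←0x61
5: ✓ ADDCC  r3←0xf5
6: ✓ CMP  NZCV=0000
7: ✓ SUBCC  r2←0x23
8: · MOVLT
9: · SUBVS

FIX = (r1, 0x0d)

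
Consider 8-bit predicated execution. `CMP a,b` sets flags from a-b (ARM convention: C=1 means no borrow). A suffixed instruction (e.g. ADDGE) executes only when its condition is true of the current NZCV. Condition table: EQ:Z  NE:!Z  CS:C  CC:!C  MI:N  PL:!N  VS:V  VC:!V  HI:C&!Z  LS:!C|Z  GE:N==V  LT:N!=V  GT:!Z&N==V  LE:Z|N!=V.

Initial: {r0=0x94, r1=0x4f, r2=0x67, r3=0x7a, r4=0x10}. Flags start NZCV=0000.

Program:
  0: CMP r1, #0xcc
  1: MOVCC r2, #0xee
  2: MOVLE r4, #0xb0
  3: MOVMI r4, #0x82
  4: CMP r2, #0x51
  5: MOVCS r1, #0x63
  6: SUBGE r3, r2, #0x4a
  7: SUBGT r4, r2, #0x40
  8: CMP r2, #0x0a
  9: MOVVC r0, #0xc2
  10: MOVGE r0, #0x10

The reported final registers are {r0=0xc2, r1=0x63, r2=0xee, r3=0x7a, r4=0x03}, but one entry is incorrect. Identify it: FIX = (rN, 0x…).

0: ✓ CMP  NZCV=1001
1: ✓ MOVCC  r2←0xee
2: · MOVLE
3: ✓ MOVMI  r4←0x82
4: ✓ CMP  NZCV=1010
5: ✓ MOVCS  r1←0x63
6: · SUBGE
7: · SUBGT
8: ✓ CMP  NZCV=1010
9: ✓ MOVVC  r0←0xc2
10: · MOVGE

FIX = (r4, 0x82)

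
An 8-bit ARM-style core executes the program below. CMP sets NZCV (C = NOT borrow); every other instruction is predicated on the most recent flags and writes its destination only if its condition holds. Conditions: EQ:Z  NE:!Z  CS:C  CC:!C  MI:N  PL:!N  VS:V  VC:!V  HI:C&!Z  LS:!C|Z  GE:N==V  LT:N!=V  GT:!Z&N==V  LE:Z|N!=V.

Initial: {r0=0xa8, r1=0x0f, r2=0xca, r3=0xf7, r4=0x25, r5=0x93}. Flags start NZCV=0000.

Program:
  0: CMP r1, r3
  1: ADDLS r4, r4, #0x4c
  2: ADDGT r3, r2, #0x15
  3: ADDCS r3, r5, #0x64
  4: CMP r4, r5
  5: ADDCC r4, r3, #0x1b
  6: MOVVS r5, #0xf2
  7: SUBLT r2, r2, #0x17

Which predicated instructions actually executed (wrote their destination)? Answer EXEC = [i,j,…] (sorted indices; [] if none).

EXEC = [1,2,5,6]

[0] flags=0000 → (cmp)
[1] flags=0000 LS?T → r4=0x71
[2] flags=0000 GT?T → r3=0xdf
[3] flags=0000 CS?F → skip
[4] flags=1001 → (cmp)
[5] flags=1001 CC?T → r4=0xfa
[6] flags=1001 VS?T → r5=0xf2
[7] flags=1001 LT?F → skip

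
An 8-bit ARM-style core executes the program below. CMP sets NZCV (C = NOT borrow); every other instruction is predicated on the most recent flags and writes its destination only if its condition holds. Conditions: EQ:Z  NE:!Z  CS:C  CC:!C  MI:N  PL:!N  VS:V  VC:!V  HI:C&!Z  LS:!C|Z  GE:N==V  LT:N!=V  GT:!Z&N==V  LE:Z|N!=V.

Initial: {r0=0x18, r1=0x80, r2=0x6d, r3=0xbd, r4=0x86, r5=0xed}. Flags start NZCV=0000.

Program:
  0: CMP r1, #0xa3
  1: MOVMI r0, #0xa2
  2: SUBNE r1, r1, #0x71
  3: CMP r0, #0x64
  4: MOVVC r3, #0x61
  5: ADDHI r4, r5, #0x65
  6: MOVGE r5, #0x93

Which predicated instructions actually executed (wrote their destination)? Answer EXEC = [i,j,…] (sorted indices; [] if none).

[0] flags=1000 → (cmp)
[1] flags=1000 MI?T → r0=0xa2
[2] flags=1000 NE?T → r1=0x0f
[3] flags=0011 → (cmp)
[4] flags=0011 VC?F → skip
[5] flags=0011 HI?T → r4=0x52
[6] flags=0011 GE?F → skip

EXEC = [1,2,5]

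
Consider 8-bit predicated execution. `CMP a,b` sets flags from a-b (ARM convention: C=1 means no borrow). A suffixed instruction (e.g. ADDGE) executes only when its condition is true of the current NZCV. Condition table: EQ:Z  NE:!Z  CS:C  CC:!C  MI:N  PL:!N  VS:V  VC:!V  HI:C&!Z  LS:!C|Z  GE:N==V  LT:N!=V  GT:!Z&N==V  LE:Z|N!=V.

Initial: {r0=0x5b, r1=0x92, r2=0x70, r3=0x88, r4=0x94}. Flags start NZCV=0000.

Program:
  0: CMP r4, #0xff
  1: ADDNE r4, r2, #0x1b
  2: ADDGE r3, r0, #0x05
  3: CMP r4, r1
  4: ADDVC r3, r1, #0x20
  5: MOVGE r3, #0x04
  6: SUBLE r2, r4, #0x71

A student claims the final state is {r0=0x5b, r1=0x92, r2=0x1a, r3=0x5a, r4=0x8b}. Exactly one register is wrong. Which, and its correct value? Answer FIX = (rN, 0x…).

FIX = (r3, 0xb2)

[0] flags=1000 → (cmp)
[1] flags=1000 NE?T → r4=0x8b
[2] flags=1000 GE?F → skip
[3] flags=1000 → (cmp)
[4] flags=1000 VC?T → r3=0xb2
[5] flags=1000 GE?F → skip
[6] flags=1000 LE?T → r2=0x1a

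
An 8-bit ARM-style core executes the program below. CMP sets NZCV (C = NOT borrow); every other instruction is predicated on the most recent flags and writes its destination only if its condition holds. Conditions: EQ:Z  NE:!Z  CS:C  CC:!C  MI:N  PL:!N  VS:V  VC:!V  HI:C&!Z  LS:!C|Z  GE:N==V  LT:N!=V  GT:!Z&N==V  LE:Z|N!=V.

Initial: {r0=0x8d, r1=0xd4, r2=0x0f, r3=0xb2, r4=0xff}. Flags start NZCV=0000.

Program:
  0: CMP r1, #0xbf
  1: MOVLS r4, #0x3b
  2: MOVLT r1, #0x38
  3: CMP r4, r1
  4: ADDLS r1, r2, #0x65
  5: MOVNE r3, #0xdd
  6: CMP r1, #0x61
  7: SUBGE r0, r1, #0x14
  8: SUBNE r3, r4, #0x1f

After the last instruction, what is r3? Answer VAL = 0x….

0: ✓ CMP  NZCV=0010
1: · MOVLS
2: · MOVLT
3: ✓ CMP  NZCV=0010
4: · ADDLS
5: ✓ MOVNE  r3←0xdd
6: ✓ CMP  NZCV=0011
7: · SUBGE
8: ✓ SUBNE  r3←0xe0

VAL = 0xe0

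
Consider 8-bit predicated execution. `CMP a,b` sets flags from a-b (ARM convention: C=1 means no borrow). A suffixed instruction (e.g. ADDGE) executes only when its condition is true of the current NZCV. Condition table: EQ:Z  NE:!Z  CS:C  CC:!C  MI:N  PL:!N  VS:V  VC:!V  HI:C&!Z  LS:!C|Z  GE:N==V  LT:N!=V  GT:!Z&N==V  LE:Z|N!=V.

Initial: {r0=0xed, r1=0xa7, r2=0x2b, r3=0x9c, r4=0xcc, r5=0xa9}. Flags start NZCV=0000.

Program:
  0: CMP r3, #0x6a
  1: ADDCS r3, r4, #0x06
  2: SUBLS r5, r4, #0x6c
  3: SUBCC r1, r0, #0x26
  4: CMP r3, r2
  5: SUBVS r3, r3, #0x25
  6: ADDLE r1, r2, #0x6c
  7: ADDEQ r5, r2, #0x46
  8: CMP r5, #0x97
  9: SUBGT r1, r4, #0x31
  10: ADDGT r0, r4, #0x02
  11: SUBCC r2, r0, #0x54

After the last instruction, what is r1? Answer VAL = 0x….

VAL = 0x9b

0: ✓ CMP  NZCV=0011
1: ✓ ADDCS  r3←0xd2
2: · SUBLS
3: · SUBCC
4: ✓ CMP  NZCV=1010
5: · SUBVS
6: ✓ ADDLE  r1←0x97
7: · ADDEQ
8: ✓ CMP  NZCV=0010
9: ✓ SUBGT  r1←0x9b
10: ✓ ADDGT  r0←0xce
11: · SUBCC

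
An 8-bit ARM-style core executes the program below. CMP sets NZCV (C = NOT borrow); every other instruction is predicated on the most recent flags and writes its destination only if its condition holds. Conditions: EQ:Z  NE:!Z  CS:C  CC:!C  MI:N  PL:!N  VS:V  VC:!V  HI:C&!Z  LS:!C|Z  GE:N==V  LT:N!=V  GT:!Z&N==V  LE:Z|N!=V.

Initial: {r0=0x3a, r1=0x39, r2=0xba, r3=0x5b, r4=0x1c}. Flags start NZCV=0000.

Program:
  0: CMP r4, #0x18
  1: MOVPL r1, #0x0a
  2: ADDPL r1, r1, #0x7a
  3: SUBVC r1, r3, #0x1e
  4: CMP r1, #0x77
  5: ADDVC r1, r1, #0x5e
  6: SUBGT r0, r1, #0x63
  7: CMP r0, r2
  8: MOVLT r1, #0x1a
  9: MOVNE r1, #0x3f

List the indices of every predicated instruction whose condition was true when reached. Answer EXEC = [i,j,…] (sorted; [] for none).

EXEC = [1,2,3,5,9]

0: ✓ CMP  NZCV=0010
1: ✓ MOVPL  r1←0x0a
2: ✓ ADDPL  r1←0x84
3: ✓ SUBVC  r1←0x3d
4: ✓ CMP  NZCV=1000
5: ✓ ADDVC  r1←0x9b
6: · SUBGT
7: ✓ CMP  NZCV=1001
8: · MOVLT
9: ✓ MOVNE  r1←0x3f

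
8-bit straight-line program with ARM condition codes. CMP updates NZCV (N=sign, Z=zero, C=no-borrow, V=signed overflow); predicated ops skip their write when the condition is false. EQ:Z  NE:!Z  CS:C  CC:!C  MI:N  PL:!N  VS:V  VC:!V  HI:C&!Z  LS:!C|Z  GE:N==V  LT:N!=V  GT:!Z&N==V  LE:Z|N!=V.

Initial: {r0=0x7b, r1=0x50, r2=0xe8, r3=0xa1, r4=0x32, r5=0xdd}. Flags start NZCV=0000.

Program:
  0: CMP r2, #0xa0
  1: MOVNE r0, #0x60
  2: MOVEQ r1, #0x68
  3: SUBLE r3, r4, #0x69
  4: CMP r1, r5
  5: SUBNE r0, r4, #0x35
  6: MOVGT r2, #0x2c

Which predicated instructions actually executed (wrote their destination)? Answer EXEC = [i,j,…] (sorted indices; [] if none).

0: ✓ CMP  NZCV=0010
1: ✓ MOVNE  r0←0x60
2: · MOVEQ
3: · SUBLE
4: ✓ CMP  NZCV=0000
5: ✓ SUBNE  r0←0xfd
6: ✓ MOVGT  r2←0x2c

EXEC = [1,5,6]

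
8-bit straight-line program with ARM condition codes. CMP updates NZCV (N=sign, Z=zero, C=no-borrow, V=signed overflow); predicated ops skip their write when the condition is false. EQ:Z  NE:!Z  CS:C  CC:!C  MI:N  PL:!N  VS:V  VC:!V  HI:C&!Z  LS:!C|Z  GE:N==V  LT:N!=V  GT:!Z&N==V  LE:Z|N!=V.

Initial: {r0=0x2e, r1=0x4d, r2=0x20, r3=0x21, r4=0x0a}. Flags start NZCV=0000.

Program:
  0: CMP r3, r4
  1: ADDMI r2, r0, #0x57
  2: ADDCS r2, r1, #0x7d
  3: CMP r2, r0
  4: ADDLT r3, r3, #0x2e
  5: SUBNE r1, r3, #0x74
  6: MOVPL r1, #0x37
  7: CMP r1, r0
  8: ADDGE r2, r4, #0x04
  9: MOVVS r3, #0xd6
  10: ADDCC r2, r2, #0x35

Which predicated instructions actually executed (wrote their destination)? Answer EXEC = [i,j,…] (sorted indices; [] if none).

0: ✓ CMP  NZCV=0010
1: · ADDMI
2: ✓ ADDCS  r2←0xca
3: ✓ CMP  NZCV=1010
4: ✓ ADDLT  r3←0x4f
5: ✓ SUBNE  r1←0xdb
6: · MOVPL
7: ✓ CMP  NZCV=1010
8: · ADDGE
9: · MOVVS
10: · ADDCC

EXEC = [2,4,5]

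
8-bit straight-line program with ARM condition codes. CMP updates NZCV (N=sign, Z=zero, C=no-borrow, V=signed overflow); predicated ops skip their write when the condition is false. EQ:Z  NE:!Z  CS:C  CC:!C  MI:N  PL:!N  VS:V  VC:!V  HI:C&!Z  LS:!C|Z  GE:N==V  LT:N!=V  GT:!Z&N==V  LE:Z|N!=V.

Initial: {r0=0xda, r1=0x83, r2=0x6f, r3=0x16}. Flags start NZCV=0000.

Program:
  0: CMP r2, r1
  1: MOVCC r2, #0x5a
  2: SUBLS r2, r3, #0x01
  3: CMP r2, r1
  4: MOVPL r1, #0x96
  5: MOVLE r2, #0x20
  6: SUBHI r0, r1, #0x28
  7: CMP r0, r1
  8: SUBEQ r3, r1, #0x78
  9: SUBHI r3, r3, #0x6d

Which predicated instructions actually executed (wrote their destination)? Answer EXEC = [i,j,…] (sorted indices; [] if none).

[0] flags=1001 → (cmp)
[1] flags=1001 CC?T → r2=0x5a
[2] flags=1001 LS?T → r2=0x15
[3] flags=1001 → (cmp)
[4] flags=1001 PL?F → skip
[5] flags=1001 LE?F → skip
[6] flags=1001 HI?F → skip
[7] flags=0010 → (cmp)
[8] flags=0010 EQ?F → skip
[9] flags=0010 HI?T → r3=0xa9

EXEC = [1,2,9]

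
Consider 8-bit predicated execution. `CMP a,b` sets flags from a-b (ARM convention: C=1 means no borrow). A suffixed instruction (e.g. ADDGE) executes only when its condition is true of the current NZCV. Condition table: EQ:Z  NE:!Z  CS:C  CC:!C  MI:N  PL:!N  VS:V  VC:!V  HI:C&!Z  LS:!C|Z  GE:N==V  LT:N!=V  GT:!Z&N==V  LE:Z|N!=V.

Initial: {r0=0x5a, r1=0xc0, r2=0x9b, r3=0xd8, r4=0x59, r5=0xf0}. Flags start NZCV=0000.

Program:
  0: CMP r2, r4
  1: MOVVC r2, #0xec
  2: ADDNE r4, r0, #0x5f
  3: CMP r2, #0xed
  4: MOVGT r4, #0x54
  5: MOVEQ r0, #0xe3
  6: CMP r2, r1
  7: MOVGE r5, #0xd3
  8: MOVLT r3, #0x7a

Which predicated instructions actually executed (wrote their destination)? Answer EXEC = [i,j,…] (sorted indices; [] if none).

0: ✓ CMP  NZCV=0011
1: · MOVVC
2: ✓ ADDNE  r4←0xb9
3: ✓ CMP  NZCV=1000
4: · MOVGT
5: · MOVEQ
6: ✓ CMP  NZCV=1000
7: · MOVGE
8: ✓ MOVLT  r3←0x7a

EXEC = [2,8]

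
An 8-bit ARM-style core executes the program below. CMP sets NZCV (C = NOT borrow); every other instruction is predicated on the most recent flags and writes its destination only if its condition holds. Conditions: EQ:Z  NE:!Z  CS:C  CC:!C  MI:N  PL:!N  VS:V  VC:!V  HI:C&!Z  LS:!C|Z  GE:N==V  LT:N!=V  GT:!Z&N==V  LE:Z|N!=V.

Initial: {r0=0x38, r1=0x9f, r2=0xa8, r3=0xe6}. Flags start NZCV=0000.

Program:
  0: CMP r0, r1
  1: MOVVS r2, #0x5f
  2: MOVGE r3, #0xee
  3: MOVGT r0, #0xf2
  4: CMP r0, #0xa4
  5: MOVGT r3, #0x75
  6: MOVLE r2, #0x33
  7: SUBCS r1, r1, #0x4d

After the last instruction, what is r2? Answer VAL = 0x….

VAL = 0x5f

0: ✓ CMP  NZCV=1001
1: ✓ MOVVS  r2←0x5f
2: ✓ MOVGE  r3←0xee
3: ✓ MOVGT  r0←0xf2
4: ✓ CMP  NZCV=0010
5: ✓ MOVGT  r3←0x75
6: · MOVLE
7: ✓ SUBCS  r1←0x52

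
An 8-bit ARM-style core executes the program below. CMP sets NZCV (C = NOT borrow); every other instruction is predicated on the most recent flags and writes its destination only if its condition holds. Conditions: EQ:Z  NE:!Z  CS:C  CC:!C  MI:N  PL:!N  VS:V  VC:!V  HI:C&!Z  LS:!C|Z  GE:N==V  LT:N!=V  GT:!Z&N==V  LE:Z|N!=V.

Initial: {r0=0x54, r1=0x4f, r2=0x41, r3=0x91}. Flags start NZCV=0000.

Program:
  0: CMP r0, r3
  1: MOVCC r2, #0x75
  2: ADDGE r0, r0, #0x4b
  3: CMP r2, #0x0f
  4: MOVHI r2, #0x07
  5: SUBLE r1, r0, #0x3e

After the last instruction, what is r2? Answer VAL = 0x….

VAL = 0x07

0: ✓ CMP  NZCV=1001
1: ✓ MOVCC  r2←0x75
2: ✓ ADDGE  r0←0x9f
3: ✓ CMP  NZCV=0010
4: ✓ MOVHI  r2←0x07
5: · SUBLE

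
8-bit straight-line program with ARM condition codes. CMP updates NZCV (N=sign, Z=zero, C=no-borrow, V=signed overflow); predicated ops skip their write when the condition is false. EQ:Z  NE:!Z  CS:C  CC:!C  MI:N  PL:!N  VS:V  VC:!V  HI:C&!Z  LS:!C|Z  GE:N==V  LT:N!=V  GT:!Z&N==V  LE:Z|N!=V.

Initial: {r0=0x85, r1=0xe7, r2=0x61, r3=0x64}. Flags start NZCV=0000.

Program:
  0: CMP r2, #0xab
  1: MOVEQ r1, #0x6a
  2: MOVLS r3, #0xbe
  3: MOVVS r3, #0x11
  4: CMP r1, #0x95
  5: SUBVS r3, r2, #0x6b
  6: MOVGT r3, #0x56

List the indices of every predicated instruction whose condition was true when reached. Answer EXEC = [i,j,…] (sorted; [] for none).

EXEC = [2,3,6]

0: ✓ CMP  NZCV=1001
1: · MOVEQ
2: ✓ MOVLS  r3←0xbe
3: ✓ MOVVS  r3←0x11
4: ✓ CMP  NZCV=0010
5: · SUBVS
6: ✓ MOVGT  r3←0x56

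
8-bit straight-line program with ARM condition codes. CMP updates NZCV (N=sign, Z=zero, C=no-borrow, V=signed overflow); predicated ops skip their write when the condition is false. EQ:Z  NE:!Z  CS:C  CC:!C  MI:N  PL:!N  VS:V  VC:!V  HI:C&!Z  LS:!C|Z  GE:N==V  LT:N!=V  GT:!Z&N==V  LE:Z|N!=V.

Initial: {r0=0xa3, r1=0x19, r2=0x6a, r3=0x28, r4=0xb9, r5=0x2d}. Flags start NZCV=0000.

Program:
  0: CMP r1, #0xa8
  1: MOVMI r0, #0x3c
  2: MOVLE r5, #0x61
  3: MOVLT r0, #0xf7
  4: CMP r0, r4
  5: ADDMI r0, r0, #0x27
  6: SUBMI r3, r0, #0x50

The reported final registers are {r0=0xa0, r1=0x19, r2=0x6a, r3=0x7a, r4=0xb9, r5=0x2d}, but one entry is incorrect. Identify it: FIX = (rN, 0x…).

[0] flags=0000 → (cmp)
[1] flags=0000 MI?F → skip
[2] flags=0000 LE?F → skip
[3] flags=0000 LT?F → skip
[4] flags=1000 → (cmp)
[5] flags=1000 MI?T → r0=0xca
[6] flags=1000 MI?T → r3=0x7a

FIX = (r0, 0xca)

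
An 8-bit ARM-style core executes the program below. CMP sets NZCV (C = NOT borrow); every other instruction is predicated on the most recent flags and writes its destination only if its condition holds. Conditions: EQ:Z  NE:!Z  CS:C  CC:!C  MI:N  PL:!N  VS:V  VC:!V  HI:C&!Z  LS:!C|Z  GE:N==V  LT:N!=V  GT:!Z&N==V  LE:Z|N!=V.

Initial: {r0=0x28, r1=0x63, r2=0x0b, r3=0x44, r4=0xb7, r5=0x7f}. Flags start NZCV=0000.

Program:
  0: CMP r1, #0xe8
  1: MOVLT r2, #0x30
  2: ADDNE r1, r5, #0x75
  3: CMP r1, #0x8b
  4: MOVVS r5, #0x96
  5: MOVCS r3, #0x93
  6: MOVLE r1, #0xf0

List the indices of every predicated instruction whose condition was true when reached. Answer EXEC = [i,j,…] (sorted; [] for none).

EXEC = [2,5]

[0] flags=0000 → (cmp)
[1] flags=0000 LT?F → skip
[2] flags=0000 NE?T → r1=0xf4
[3] flags=0010 → (cmp)
[4] flags=0010 VS?F → skip
[5] flags=0010 CS?T → r3=0x93
[6] flags=0010 LE?F → skip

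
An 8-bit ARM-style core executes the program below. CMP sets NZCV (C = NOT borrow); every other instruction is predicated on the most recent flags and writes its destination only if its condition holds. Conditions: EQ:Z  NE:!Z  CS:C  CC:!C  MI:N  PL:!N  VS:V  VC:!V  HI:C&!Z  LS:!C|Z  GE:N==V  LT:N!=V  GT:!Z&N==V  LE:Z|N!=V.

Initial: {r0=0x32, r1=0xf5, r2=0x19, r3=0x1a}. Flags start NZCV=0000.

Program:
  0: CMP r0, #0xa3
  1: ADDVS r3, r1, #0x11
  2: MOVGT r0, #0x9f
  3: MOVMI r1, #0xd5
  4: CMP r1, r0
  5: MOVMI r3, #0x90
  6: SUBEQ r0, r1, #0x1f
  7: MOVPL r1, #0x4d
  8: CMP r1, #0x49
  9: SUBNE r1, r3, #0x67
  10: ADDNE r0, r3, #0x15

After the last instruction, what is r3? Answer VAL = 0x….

0: ✓ CMP  NZCV=1001
1: ✓ ADDVS  r3←0x06
2: ✓ MOVGT  r0←0x9f
3: ✓ MOVMI  r1←0xd5
4: ✓ CMP  NZCV=0010
5: · MOVMI
6: · SUBEQ
7: ✓ MOVPL  r1←0x4d
8: ✓ CMP  NZCV=0010
9: ✓ SUBNE  r1←0x9f
10: ✓ ADDNE  r0←0x1b

VAL = 0x06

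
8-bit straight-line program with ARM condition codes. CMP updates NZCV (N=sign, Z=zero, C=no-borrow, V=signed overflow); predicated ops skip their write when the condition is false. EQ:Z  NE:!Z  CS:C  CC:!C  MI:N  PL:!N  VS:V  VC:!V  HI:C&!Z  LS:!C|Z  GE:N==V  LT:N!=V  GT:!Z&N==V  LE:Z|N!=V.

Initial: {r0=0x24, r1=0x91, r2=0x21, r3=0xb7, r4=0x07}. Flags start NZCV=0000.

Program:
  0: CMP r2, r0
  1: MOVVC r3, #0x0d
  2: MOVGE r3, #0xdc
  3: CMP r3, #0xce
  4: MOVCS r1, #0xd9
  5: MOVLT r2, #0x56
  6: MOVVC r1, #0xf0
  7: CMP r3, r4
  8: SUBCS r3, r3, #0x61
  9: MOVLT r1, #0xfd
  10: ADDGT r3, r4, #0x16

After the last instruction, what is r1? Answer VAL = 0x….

VAL = 0xf0

[0] flags=1000 → (cmp)
[1] flags=1000 VC?T → r3=0x0d
[2] flags=1000 GE?F → skip
[3] flags=0000 → (cmp)
[4] flags=0000 CS?F → skip
[5] flags=0000 LT?F → skip
[6] flags=0000 VC?T → r1=0xf0
[7] flags=0010 → (cmp)
[8] flags=0010 CS?T → r3=0xac
[9] flags=0010 LT?F → skip
[10] flags=0010 GT?T → r3=0x1d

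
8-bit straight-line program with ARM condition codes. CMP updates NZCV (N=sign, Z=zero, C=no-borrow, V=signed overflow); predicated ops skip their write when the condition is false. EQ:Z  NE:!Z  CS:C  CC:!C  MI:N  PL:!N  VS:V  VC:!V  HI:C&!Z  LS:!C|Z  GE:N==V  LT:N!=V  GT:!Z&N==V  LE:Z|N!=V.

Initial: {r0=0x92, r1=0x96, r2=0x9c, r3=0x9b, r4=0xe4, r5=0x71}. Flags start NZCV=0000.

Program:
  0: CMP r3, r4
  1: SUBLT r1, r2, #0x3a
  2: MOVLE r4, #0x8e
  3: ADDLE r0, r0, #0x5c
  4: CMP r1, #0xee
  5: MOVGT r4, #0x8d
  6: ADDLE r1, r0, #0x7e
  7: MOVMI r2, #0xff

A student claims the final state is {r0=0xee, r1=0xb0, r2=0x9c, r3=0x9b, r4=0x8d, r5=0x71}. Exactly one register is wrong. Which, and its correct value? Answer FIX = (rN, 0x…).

0: ✓ CMP  NZCV=1000
1: ✓ SUBLT  r1←0x62
2: ✓ MOVLE  r4←0x8e
3: ✓ ADDLE  r0←0xee
4: ✓ CMP  NZCV=0000
5: ✓ MOVGT  r4←0x8d
6: · ADDLE
7: · MOVMI

FIX = (r1, 0x62)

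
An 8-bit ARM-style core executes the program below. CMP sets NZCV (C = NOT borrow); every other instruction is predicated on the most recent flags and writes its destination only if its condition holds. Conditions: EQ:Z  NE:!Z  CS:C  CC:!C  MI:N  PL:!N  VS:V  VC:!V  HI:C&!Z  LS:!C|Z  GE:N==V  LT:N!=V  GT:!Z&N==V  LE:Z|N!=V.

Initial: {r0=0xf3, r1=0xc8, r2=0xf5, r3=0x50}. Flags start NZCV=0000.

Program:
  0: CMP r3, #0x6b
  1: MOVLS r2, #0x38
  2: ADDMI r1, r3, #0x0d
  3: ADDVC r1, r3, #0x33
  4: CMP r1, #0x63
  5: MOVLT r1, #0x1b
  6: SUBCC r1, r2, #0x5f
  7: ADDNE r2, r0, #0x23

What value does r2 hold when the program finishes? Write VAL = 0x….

VAL = 0x16

0: ✓ CMP  NZCV=1000
1: ✓ MOVLS  r2←0x38
2: ✓ ADDMI  r1←0x5d
3: ✓ ADDVC  r1←0x83
4: ✓ CMP  NZCV=0011
5: ✓ MOVLT  r1←0x1b
6: · SUBCC
7: ✓ ADDNE  r2←0x16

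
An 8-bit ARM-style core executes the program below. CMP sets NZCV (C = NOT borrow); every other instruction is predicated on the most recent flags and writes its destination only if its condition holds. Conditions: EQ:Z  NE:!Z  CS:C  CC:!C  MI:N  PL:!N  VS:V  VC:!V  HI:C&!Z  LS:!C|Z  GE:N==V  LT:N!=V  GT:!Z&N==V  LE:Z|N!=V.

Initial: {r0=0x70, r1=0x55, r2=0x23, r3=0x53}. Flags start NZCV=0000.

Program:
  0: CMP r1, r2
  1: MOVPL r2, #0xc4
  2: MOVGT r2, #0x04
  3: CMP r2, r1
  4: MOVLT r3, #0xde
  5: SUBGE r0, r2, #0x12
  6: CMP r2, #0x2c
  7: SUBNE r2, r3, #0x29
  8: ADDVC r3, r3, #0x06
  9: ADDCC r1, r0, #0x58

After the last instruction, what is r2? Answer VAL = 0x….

VAL = 0xb5

0: ✓ CMP  NZCV=0010
1: ✓ MOVPL  r2←0xc4
2: ✓ MOVGT  r2←0x04
3: ✓ CMP  NZCV=1000
4: ✓ MOVLT  r3←0xde
5: · SUBGE
6: ✓ CMP  NZCV=1000
7: ✓ SUBNE  r2←0xb5
8: ✓ ADDVC  r3←0xe4
9: ✓ ADDCC  r1←0xc8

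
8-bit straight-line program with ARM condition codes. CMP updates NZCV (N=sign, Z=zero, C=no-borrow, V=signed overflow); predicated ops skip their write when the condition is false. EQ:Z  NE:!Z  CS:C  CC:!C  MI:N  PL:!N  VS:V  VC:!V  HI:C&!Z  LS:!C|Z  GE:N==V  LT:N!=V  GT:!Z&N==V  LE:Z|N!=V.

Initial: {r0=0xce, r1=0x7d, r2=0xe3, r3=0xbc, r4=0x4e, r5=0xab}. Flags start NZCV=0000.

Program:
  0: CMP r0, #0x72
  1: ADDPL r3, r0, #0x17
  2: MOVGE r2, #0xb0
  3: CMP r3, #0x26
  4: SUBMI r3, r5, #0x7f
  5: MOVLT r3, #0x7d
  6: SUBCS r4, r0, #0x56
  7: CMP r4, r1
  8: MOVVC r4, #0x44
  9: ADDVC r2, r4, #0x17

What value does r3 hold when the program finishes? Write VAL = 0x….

0: ✓ CMP  NZCV=0011
1: ✓ ADDPL  r3←0xe5
2: · MOVGE
3: ✓ CMP  NZCV=1010
4: ✓ SUBMI  r3←0x2c
5: ✓ MOVLT  r3←0x7d
6: ✓ SUBCS  r4←0x78
7: ✓ CMP  NZCV=1000
8: ✓ MOVVC  r4←0x44
9: ✓ ADDVC  r2←0x5b

VAL = 0x7d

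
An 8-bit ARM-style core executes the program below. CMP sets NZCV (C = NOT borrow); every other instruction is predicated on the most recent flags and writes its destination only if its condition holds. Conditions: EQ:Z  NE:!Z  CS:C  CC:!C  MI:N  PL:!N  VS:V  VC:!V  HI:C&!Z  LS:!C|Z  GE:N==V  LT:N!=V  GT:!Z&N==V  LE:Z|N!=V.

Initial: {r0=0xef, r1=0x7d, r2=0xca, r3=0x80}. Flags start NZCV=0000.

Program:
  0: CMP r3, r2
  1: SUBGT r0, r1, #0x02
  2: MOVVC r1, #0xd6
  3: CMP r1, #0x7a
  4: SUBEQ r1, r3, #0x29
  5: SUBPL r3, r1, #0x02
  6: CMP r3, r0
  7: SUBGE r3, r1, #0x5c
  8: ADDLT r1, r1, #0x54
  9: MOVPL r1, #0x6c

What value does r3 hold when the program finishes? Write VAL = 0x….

0: ✓ CMP  NZCV=1000
1: · SUBGT
2: ✓ MOVVC  r1←0xd6
3: ✓ CMP  NZCV=0011
4: · SUBEQ
5: ✓ SUBPL  r3←0xd4
6: ✓ CMP  NZCV=1000
7: · SUBGE
8: ✓ ADDLT  r1←0x2a
9: · MOVPL

VAL = 0xd4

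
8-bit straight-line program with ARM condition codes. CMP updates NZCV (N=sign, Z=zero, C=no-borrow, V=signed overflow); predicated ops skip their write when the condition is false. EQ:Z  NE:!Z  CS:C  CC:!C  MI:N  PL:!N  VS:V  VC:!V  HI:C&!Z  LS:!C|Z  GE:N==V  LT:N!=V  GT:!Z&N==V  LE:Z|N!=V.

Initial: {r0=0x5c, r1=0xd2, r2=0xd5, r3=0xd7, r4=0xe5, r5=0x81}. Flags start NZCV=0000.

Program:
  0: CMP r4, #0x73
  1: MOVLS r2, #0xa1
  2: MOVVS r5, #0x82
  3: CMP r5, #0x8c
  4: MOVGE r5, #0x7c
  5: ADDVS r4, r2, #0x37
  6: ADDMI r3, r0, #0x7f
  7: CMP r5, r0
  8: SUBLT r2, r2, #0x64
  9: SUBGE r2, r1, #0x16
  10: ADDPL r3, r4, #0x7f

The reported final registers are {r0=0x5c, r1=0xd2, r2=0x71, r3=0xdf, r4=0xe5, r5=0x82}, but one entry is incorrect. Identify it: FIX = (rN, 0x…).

FIX = (r3, 0x64)

[0] flags=0011 → (cmp)
[1] flags=0011 LS?F → skip
[2] flags=0011 VS?T → r5=0x82
[3] flags=1000 → (cmp)
[4] flags=1000 GE?F → skip
[5] flags=1000 VS?F → skip
[6] flags=1000 MI?T → r3=0xdb
[7] flags=0011 → (cmp)
[8] flags=0011 LT?T → r2=0x71
[9] flags=0011 GE?F → skip
[10] flags=0011 PL?T → r3=0x64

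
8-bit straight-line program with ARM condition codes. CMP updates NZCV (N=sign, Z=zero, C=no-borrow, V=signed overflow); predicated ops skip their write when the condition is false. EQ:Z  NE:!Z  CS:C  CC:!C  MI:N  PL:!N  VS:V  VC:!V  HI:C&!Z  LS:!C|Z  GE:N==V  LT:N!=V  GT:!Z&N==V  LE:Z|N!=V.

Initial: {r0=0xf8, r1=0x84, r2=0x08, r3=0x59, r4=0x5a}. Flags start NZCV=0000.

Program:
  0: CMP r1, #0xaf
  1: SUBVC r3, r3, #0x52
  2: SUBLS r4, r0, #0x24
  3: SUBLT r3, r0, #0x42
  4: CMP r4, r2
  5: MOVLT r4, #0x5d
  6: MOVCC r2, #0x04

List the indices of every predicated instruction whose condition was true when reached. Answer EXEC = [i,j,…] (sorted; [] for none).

[0] flags=1000 → (cmp)
[1] flags=1000 VC?T → r3=0x07
[2] flags=1000 LS?T → r4=0xd4
[3] flags=1000 LT?T → r3=0xb6
[4] flags=1010 → (cmp)
[5] flags=1010 LT?T → r4=0x5d
[6] flags=1010 CC?F → skip

EXEC = [1,2,3,5]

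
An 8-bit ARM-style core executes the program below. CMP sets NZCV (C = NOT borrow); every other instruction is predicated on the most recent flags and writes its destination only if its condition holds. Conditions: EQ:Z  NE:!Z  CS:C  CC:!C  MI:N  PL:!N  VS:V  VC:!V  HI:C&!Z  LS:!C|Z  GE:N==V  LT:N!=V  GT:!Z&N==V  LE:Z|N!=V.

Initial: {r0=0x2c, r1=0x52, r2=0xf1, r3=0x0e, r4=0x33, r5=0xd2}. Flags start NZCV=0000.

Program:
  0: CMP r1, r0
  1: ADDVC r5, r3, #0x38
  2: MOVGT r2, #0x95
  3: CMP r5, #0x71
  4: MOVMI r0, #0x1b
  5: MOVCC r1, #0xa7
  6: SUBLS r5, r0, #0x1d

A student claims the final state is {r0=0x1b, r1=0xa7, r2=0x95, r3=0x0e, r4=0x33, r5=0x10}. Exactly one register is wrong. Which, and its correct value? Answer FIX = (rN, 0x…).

FIX = (r5, 0xfe)

[0] flags=0010 → (cmp)
[1] flags=0010 VC?T → r5=0x46
[2] flags=0010 GT?T → r2=0x95
[3] flags=1000 → (cmp)
[4] flags=1000 MI?T → r0=0x1b
[5] flags=1000 CC?T → r1=0xa7
[6] flags=1000 LS?T → r5=0xfe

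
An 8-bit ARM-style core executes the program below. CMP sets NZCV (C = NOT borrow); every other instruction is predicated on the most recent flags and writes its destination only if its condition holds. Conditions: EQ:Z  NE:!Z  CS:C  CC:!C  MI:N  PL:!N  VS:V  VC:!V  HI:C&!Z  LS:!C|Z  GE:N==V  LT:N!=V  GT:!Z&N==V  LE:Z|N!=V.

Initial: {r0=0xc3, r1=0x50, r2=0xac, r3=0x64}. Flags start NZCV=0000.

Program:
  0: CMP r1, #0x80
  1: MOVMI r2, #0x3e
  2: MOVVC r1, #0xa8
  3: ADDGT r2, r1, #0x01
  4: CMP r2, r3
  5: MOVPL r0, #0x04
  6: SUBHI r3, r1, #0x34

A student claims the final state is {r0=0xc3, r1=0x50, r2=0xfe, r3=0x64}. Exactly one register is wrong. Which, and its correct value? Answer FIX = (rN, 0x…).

FIX = (r2, 0x51)

[0] flags=1001 → (cmp)
[1] flags=1001 MI?T → r2=0x3e
[2] flags=1001 VC?F → skip
[3] flags=1001 GT?T → r2=0x51
[4] flags=1000 → (cmp)
[5] flags=1000 PL?F → skip
[6] flags=1000 HI?F → skip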